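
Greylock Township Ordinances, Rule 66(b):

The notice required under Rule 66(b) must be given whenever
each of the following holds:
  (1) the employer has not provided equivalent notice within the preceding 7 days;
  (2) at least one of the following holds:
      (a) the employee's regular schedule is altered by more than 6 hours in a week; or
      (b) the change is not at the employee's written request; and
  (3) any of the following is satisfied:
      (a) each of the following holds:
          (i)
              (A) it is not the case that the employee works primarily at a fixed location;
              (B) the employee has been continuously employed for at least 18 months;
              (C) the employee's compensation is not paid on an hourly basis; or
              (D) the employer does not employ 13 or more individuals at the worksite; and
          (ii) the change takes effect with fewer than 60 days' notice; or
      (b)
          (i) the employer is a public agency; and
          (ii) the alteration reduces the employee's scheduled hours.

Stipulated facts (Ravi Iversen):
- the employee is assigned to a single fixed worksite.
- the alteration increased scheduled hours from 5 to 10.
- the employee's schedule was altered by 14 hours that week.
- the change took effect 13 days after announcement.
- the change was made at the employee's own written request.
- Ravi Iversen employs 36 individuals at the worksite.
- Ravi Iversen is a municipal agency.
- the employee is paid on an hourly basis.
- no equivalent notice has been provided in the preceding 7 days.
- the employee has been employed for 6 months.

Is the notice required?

(1) no recent notice — met.
(a) schedule shift > 6h — satisfied.
(b) not employee-requested — not met.
(2): T OR F → true.
(A) not (fixed location) — not satisfied.
(B) tenure ≥ 18 mo. — not met.
(C) not (hourly-paid) — fails.
(D) not (≥ 13 at site) — not satisfied.
(i): F OR F OR F OR F → false.
(ii) < 60 days' notice — met.
So (a) is not satisfied (F AND T).
(i) public agency — met.
(ii) hours reduced — not satisfied.
So (b) is not satisfied (T AND F).
So (3) is not satisfied (F OR F).
Overall = T AND T AND F = false.

No — not required.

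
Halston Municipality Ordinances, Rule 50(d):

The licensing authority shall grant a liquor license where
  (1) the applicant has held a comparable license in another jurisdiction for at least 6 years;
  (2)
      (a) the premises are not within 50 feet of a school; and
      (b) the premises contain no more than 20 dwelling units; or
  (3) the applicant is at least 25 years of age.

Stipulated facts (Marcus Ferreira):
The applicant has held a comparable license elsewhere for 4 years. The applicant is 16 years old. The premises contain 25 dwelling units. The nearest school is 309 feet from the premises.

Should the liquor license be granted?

No — denied.

(1) prior license ≥ 6 yr — not satisfied.
(a) ≥50 ft from school — met.
(b) ≤ 20 units — not met.
(2): T AND F → false.
(3) age ≥ 25 — not met.
Overall: F OR F OR F → false.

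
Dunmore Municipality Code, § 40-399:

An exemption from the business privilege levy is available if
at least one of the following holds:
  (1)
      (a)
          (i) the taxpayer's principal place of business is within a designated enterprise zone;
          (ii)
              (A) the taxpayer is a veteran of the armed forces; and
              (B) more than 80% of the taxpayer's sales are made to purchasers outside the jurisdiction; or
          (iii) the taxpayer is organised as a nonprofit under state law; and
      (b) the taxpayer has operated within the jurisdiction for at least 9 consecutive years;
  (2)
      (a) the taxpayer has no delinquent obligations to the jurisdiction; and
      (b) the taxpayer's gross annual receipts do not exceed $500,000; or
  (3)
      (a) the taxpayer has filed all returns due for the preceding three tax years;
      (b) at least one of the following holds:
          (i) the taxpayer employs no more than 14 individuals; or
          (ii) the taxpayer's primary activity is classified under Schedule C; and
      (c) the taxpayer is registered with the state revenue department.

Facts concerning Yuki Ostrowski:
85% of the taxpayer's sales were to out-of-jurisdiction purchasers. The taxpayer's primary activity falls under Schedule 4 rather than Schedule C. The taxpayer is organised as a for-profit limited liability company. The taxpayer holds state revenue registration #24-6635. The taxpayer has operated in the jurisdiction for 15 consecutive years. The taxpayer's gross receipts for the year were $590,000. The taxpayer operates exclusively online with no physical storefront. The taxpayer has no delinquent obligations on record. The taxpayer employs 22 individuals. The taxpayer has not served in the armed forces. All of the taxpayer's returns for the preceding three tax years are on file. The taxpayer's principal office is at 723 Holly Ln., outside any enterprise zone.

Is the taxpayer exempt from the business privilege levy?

(i) in enterprise zone — not satisfied.
(A) veteran — fails.
(B) >80% out-of-jur. sales — met.
So (ii) is not satisfied (F AND T).
(iii) nonprofit — fails.
So (a) is not satisfied (F OR F OR F).
(b) ≥ 9 yrs in jurisdiction — satisfied.
So (1) is not satisfied (F AND T).
(a) no delinquency — satisfied.
(b) receipts ≤ $500,000 — fails.
(2) = T AND F = false.
(a) returns current — met.
(i) ≤ 14 employees — not satisfied.
(ii) Schedule C activity — not satisfied.
So (b) is not satisfied (F OR F).
(c) state-registered — satisfied.
So (3) is not satisfied (T AND F AND T).
So Overall is not satisfied (F OR F OR F).

No — not exempt.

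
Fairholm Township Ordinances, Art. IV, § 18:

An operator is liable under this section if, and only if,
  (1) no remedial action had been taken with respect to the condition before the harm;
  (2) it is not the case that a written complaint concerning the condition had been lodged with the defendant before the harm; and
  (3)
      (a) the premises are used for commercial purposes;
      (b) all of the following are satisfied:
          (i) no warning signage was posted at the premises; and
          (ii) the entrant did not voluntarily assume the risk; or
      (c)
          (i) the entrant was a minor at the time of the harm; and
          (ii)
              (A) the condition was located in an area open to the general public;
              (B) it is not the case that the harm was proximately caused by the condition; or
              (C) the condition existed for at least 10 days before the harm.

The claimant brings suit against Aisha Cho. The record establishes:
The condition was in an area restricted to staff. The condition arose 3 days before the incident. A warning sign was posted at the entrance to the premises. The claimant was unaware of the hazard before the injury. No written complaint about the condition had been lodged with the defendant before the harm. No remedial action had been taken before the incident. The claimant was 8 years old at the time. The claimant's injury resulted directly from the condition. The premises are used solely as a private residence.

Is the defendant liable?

(1) no remedial action — satisfied.
(2) not (complaint lodged) — met.
(a) commercial use — fails.
(i) no signage posted — not met.
(ii) no assumed risk — holds.
So (b) is not satisfied (F AND T).
(i) entrant a minor — satisfied.
(A) public area — not satisfied.
(B) not (proximate cause) — not met.
(C) condition ≥10 days old — fails.
(ii): F OR F OR F → false.
So (c) is not satisfied (T AND F).
(3): F OR F OR F → false.
Overall: T AND T AND F → false.

No — not liable.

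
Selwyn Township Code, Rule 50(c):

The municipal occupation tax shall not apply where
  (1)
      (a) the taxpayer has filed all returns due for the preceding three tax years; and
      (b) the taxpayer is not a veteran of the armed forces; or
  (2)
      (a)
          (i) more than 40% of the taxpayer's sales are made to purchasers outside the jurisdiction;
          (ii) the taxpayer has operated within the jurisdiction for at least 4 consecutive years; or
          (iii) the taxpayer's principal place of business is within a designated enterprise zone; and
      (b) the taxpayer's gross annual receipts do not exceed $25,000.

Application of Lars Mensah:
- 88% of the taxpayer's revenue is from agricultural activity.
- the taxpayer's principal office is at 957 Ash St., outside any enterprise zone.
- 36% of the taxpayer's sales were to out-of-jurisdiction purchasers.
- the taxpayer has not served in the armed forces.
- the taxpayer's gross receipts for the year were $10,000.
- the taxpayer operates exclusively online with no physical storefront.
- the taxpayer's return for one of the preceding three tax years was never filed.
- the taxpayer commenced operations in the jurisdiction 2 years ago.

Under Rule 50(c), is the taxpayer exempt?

No — not exempt.

(a) returns current — not met.
(b) not (veteran) — holds.
(1) = F AND T = false.
(i) >40% out-of-jur. sales — not satisfied.
(ii) ≥ 4 yrs in jurisdiction — not satisfied.
(iii) in enterprise zone — fails.
(a) = F OR F OR F = false.
(b) receipts ≤ $25,000 — satisfied.
(2) = F AND T = false.
Overall: F OR F → false.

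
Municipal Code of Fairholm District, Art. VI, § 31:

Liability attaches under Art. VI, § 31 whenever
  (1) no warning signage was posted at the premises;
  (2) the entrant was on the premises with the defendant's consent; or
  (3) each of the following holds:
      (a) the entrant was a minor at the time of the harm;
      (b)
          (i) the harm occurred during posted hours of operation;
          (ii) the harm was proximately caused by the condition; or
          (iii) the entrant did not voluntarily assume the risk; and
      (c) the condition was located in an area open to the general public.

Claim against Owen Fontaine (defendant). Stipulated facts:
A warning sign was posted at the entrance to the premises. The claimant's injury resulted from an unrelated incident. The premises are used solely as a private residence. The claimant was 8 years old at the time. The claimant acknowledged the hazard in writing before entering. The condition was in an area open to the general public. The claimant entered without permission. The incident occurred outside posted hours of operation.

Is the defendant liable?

(1) no signage posted — not met.
(2) consent to enter — fails.
(a) entrant a minor — holds.
(i) during posted hours — fails.
(ii) proximate cause — not met.
(iii) no assumed risk — not met.
(b): F OR F OR F → false.
(c) public area — met.
So (3) is not satisfied (T AND F AND T).
Overall = F OR F OR F = false.

No — not liable.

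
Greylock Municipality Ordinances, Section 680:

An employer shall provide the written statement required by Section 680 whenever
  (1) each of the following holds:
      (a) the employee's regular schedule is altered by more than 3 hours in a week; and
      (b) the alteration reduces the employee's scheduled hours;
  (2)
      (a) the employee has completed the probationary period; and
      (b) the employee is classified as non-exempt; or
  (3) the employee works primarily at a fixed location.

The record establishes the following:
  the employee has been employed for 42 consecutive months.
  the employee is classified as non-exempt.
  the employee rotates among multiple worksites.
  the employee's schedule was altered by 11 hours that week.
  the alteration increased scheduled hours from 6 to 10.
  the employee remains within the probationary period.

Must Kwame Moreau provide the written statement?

(a) schedule shift > 3h — holds.
(b) hours reduced — not satisfied.
So (1) is not satisfied (T AND F).
(a) past probation — not satisfied.
(b) non-exempt — satisfied.
(2): F AND T → false.
(3) fixed location — not satisfied.
Overall: F OR F OR F → false.

No — not required.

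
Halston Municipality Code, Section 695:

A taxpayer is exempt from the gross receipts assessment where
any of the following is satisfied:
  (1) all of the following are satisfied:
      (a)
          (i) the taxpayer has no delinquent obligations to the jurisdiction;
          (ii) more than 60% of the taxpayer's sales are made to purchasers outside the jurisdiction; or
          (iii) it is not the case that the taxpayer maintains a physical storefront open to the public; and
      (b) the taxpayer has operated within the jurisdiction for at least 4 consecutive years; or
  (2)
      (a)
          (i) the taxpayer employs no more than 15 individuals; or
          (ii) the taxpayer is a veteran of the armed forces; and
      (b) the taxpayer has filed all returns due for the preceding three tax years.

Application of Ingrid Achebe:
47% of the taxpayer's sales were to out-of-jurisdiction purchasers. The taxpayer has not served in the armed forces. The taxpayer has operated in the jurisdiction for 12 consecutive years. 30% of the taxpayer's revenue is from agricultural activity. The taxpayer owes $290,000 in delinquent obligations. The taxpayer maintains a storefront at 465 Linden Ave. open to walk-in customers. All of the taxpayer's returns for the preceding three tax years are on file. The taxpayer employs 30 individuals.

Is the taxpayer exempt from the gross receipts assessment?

No — not exempt.

(i) no delinquency — not met.
(ii) >60% out-of-jur. sales — fails.
(iii) not (has storefront) — not satisfied.
(a): F OR F OR F → false.
(b) ≥ 4 yrs in jurisdiction — holds.
(1) = F AND T = false.
(i) ≤ 15 employees — fails.
(ii) veteran — not satisfied.
So (a) is not satisfied (F OR F).
(b) returns current — met.
(2): F AND T → false.
Overall: F OR F → false.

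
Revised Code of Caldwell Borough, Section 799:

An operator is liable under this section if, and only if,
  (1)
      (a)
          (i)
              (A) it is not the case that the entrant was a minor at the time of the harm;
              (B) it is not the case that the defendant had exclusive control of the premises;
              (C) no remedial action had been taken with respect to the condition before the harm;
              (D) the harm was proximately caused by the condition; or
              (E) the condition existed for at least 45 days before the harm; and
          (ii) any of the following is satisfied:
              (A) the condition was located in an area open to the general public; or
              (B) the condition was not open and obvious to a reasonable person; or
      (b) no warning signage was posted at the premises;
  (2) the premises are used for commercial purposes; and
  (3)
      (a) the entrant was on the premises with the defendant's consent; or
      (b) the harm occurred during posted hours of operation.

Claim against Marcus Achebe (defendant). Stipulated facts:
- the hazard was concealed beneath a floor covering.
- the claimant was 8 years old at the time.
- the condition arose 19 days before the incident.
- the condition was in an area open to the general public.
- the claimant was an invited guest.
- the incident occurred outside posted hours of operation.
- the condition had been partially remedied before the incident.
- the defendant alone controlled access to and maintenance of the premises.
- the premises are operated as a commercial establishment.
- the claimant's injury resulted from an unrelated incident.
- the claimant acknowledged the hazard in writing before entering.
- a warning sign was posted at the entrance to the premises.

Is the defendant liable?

No — not liable.

(A) not (entrant a minor) — not satisfied.
(B) not (exclusive control) — fails.
(C) no remedial action — not met.
(D) proximate cause — fails.
(E) condition ≥45 days old — not met.
(i) = F OR F OR F OR F OR F = false.
(A) public area — met.
(B) not open/obvious — holds.
(ii): T OR T → true.
So (a) is not satisfied (F AND T).
(b) no signage posted — fails.
(1) = F OR F = false.
(2) commercial use — satisfied.
(a) consent to enter — met.
(b) during posted hours — not met.
(3) = T OR F = true.
So Overall is not satisfied (F AND T AND T).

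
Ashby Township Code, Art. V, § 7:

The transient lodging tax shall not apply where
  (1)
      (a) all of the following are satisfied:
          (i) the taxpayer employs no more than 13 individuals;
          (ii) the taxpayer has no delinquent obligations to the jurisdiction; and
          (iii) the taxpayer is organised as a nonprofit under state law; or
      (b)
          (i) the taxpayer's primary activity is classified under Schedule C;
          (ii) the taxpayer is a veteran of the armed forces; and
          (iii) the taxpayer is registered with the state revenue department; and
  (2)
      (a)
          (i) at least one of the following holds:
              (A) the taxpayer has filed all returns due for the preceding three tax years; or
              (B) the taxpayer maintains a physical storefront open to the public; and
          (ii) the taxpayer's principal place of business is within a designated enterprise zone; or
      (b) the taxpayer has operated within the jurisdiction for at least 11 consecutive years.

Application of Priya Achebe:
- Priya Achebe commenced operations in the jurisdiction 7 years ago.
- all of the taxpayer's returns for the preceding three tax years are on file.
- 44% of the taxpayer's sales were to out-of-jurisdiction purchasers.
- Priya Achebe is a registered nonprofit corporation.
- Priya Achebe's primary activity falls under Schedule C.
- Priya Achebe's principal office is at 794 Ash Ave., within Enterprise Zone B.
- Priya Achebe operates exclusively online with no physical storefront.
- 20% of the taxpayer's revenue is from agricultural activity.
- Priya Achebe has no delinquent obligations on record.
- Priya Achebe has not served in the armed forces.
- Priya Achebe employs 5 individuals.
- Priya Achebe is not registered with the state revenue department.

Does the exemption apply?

Yes — exempt.

(i) ≤ 13 employees — met.
(ii) no delinquency — satisfied.
(iii) nonprofit — satisfied.
So (a) is satisfied (T AND T AND T).
(i) Schedule C activity — met.
(ii) veteran — fails.
(iii) state-registered — not satisfied.
(b) = T AND F AND F = false.
(1): T OR F → true.
(A) returns current — met.
(B) has storefront — not met.
So (i) is satisfied (T OR F).
(ii) in enterprise zone — met.
So (a) is satisfied (T AND T).
(b) ≥ 11 yrs in jurisdiction — not met.
So (2) is satisfied (T OR F).
So Overall is satisfied (T AND T).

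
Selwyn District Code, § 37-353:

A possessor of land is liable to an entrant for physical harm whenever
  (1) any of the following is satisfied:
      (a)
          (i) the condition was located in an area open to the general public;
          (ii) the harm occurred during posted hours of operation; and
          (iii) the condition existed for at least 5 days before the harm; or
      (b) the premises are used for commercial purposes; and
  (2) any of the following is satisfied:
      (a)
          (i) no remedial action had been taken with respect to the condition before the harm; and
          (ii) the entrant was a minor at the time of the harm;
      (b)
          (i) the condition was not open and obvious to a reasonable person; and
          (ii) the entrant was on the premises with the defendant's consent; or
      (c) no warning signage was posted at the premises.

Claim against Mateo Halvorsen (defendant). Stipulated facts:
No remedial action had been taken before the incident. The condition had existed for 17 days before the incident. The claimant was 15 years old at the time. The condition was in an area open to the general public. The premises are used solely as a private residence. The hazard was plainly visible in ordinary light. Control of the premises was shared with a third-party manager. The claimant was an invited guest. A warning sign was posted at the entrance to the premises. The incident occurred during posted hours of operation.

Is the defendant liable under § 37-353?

Yes — liable.

(i) public area — met.
(ii) during posted hours — satisfied.
(iii) condition ≥5 days old — holds.
(a): T AND T AND T → true.
(b) commercial use — not satisfied.
So (1) is satisfied (T OR F).
(i) no remedial action — met.
(ii) entrant a minor — met.
(a): T AND T → true.
(i) not open/obvious — not satisfied.
(ii) consent to enter — holds.
(b) = F AND T = false.
(c) no signage posted — not satisfied.
So (2) is satisfied (T OR F OR F).
Overall: T AND T → true.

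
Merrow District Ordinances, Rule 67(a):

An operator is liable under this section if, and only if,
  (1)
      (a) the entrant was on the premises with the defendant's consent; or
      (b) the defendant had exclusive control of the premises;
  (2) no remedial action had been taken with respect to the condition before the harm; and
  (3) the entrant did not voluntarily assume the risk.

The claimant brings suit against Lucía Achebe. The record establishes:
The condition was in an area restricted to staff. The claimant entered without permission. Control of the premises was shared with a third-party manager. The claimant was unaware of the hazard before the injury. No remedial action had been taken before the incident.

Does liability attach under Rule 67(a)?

No — not liable.

(a) consent to enter — not satisfied.
(b) exclusive control — fails.
So (1) is not satisfied (F OR F).
(2) no remedial action — met.
(3) no assumed risk — holds.
Overall = F AND T AND T = false.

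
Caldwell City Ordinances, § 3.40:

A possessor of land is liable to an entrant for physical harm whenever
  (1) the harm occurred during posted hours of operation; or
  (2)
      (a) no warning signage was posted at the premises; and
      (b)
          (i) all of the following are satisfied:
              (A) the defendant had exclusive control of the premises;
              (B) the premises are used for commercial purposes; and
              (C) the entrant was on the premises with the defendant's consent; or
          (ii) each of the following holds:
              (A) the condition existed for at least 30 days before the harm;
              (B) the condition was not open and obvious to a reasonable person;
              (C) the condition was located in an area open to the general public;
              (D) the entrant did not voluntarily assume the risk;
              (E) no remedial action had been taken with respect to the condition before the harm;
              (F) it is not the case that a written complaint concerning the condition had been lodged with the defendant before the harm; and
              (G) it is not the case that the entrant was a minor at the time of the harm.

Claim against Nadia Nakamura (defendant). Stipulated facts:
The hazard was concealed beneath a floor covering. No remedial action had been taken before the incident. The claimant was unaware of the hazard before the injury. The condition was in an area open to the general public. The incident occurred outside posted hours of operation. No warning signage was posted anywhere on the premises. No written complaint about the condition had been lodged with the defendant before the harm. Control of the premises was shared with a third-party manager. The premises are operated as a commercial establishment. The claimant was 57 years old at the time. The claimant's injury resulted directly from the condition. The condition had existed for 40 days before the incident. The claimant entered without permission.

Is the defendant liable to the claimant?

Yes — liable.

(1) during posted hours — not met.
(a) no signage posted — met.
(A) exclusive control — fails.
(B) commercial use — met.
(C) consent to enter — fails.
So (i) is not satisfied (F AND T AND F).
(A) condition ≥30 days old — met.
(B) not open/obvious — satisfied.
(C) public area — satisfied.
(D) no assumed risk — satisfied.
(E) no remedial action — met.
(F) not (complaint lodged) — holds.
(G) not (entrant a minor) — holds.
(ii): T AND T AND T AND T AND T AND T AND T → true.
(b) = F OR T = true.
So (2) is satisfied (T AND T).
Overall = F OR T = true.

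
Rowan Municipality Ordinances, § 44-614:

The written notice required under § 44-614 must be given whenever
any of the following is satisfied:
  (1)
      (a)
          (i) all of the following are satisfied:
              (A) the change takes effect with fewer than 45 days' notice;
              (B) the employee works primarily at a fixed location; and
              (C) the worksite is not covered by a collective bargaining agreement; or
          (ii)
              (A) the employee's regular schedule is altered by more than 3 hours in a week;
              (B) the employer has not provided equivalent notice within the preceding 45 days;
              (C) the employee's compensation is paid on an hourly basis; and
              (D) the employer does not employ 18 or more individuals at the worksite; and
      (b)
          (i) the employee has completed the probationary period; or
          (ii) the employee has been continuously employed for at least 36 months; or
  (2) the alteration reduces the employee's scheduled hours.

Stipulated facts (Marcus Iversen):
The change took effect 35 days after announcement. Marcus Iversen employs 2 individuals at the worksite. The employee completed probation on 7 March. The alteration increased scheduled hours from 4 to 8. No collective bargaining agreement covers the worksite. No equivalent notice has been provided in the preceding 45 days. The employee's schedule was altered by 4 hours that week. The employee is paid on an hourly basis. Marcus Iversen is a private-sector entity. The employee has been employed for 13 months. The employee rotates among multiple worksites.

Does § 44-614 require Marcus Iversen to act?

Yes — required.

(A) < 45 days' notice — met.
(B) fixed location — not satisfied.
(C) no CBA — satisfied.
(i): T AND F AND T → false.
(A) schedule shift > 3h — met.
(B) no recent notice — holds.
(C) hourly-paid — satisfied.
(D) not (≥ 18 at site) — met.
(ii): T AND T AND T AND T → true.
(a) = F OR T = true.
(i) past probation — satisfied.
(ii) tenure ≥ 36 mo. — not met.
(b): T OR F → true.
(1) = T AND T = true.
(2) hours reduced — not met.
Overall = T OR F = true.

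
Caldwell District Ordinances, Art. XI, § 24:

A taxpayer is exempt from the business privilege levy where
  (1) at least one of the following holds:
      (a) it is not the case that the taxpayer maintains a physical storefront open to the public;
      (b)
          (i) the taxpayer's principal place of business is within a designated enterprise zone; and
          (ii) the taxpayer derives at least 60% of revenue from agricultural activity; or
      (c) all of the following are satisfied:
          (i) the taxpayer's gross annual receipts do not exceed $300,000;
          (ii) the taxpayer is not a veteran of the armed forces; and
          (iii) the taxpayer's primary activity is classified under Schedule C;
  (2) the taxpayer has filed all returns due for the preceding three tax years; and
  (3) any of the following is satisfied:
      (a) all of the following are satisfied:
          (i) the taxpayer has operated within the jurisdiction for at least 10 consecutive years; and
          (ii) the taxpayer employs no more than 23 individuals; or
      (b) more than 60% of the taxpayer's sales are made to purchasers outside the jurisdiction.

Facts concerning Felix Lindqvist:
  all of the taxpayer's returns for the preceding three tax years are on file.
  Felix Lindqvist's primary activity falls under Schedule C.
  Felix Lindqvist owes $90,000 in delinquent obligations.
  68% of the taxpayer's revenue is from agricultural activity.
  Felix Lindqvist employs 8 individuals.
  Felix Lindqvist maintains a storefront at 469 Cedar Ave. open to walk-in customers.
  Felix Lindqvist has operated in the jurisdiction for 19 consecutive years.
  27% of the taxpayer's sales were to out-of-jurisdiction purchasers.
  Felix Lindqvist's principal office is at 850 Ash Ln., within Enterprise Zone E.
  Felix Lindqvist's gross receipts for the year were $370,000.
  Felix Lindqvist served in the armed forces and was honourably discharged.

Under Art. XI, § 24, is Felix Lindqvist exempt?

Yes — exempt.

(a) not (has storefront) — not met.
(i) in enterprise zone — met.
(ii) ≥60% agricultural — met.
(b): T AND T → true.
(i) receipts ≤ $300,000 — not satisfied.
(ii) not (veteran) — fails.
(iii) Schedule C activity — satisfied.
So (c) is not satisfied (F AND F AND T).
(1) = F OR T OR F = true.
(2) returns current — met.
(i) ≥ 10 yrs in jurisdiction — met.
(ii) ≤ 23 employees — satisfied.
(a): T AND T → true.
(b) >60% out-of-jur. sales — fails.
So (3) is satisfied (T OR F).
Overall: T AND T AND T → true.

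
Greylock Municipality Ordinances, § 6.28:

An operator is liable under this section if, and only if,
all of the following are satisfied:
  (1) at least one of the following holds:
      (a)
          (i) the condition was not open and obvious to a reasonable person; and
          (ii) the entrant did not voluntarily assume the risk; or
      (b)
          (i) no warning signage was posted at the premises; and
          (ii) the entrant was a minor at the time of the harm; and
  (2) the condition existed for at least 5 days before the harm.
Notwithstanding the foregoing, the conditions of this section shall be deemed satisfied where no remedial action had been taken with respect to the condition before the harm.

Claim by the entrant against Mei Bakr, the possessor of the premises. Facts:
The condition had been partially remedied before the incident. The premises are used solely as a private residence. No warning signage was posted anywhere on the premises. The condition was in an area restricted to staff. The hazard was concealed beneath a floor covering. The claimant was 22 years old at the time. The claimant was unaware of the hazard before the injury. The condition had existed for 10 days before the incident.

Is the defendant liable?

Yes — liable.

(i) not open/obvious — holds.
(ii) no assumed risk — satisfied.
(a): T AND T → true.
(i) no signage posted — met.
(ii) entrant a minor — not satisfied.
So (b) is not satisfied (T AND F).
So (1) is satisfied (T OR F).
(2) condition ≥5 days old — met.
Overall = T AND T = true.
Exception (no remedial action) — not satisfied.
Result: main true OR exception false → true.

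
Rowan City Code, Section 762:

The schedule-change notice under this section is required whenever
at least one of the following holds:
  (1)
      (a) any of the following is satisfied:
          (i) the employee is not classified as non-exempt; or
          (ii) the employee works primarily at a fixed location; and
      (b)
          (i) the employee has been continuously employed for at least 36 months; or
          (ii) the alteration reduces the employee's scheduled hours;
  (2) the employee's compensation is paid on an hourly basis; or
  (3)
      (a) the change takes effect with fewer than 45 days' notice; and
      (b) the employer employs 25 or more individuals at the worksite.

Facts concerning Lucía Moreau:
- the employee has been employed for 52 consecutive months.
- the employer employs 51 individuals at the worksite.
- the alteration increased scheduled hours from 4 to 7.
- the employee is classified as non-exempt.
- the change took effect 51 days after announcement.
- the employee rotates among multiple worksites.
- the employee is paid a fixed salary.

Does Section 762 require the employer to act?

No — not required.

(i) not (non-exempt) — fails.
(ii) fixed location — fails.
So (a) is not satisfied (F OR F).
(i) tenure ≥ 36 mo. — met.
(ii) hours reduced — not satisfied.
(b): T OR F → true.
(1): F AND T → false.
(2) hourly-paid — fails.
(a) < 45 days' notice — not satisfied.
(b) ≥ 25 at site — holds.
So (3) is not satisfied (F AND T).
Overall: F OR F OR F → false.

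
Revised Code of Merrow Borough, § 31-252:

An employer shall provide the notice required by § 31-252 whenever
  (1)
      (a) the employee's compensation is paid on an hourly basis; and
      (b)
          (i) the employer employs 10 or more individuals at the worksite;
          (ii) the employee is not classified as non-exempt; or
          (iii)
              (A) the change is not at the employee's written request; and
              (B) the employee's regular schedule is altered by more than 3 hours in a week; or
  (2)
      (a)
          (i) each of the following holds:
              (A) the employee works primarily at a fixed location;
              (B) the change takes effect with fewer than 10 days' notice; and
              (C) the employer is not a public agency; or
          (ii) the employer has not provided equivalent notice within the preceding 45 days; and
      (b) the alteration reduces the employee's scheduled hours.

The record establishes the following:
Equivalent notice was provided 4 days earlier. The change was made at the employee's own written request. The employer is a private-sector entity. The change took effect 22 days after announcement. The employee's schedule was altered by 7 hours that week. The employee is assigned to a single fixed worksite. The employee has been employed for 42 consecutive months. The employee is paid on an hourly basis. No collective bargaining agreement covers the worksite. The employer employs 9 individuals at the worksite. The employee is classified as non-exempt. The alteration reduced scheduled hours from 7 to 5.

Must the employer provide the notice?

(a) hourly-paid — satisfied.
(i) ≥ 10 at site — not met.
(ii) not (non-exempt) — not satisfied.
(A) not employee-requested — fails.
(B) schedule shift > 3h — holds.
(iii): F AND T → false.
(b) = F OR F OR F = false.
(1) = T AND F = false.
(A) fixed location — satisfied.
(B) < 10 days' notice — not met.
(C) not (public agency) — met.
(i): T AND F AND T → false.
(ii) no recent notice — not met.
(a) = F OR F = false.
(b) hours reduced — holds.
(2) = F AND T = false.
So Overall is not satisfied (F OR F).

No — not required.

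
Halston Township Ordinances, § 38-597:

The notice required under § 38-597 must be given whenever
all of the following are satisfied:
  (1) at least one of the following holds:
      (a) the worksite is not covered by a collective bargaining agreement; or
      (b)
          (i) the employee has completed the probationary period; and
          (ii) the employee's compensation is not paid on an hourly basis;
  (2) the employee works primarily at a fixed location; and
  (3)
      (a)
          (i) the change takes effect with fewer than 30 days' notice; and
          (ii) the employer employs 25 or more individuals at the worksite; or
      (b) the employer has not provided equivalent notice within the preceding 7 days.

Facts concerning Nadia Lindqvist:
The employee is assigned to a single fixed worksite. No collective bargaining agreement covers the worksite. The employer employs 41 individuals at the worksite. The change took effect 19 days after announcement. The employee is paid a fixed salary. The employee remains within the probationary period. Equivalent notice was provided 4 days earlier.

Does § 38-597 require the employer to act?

(a) no CBA — satisfied.
(i) past probation — not satisfied.
(ii) not (hourly-paid) — holds.
(b): F AND T → false.
(1) = T OR F = true.
(2) fixed location — holds.
(i) < 30 days' notice — met.
(ii) ≥ 25 at site — met.
(a) = T AND T = true.
(b) no recent notice — not met.
(3) = T OR F = true.
So Overall is satisfied (T AND T AND T).

Yes — required.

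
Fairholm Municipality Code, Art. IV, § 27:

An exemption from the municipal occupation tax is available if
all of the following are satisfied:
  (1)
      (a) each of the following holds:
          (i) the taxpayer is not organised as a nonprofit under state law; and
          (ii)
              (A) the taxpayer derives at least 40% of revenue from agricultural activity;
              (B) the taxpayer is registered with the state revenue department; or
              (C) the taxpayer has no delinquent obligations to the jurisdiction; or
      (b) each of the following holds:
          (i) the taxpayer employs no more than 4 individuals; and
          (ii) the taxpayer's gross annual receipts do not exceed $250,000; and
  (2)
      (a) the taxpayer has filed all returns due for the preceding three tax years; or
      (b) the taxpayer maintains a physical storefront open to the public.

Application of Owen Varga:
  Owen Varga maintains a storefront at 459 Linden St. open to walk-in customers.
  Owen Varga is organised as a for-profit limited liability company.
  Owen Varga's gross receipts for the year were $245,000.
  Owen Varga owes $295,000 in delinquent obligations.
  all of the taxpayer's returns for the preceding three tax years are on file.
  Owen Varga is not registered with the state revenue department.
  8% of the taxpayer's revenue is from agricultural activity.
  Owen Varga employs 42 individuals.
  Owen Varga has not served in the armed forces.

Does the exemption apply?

No — not exempt.

(i) not (nonprofit) — holds.
(A) ≥40% agricultural — not met.
(B) state-registered — fails.
(C) no delinquency — fails.
So (ii) is not satisfied (F OR F OR F).
(a): T AND F → false.
(i) ≤ 4 employees — fails.
(ii) receipts ≤ $250,000 — met.
So (b) is not satisfied (F AND T).
(1) = F OR F = false.
(a) returns current — holds.
(b) has storefront — met.
(2) = T OR T = true.
Overall = F AND T = false.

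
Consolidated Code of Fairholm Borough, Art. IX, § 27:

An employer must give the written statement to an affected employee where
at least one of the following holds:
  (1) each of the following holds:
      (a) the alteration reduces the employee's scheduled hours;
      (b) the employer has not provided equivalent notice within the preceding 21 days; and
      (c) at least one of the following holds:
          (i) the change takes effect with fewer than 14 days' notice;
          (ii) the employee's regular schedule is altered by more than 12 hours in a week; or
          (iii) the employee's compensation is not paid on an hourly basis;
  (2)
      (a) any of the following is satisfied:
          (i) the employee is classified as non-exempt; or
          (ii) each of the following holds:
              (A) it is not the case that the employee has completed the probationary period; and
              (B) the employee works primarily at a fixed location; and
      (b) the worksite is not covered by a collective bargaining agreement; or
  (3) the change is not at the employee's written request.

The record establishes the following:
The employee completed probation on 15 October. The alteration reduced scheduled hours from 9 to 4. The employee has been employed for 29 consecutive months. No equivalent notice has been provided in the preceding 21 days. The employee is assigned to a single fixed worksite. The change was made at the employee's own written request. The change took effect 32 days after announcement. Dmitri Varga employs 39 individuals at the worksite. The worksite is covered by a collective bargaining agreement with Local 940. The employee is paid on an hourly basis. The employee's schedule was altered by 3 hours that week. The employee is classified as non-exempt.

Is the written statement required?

No — not required.

(a) hours reduced — met.
(b) no recent notice — holds.
(i) < 14 days' notice — not satisfied.
(ii) schedule shift > 12h — not met.
(iii) not (hourly-paid) — not satisfied.
So (c) is not satisfied (F OR F OR F).
(1) = T AND T AND F = false.
(i) non-exempt — satisfied.
(A) not (past probation) — not satisfied.
(B) fixed location — met.
(ii): F AND T → false.
So (a) is satisfied (T OR F).
(b) no CBA — not satisfied.
(2) = T AND F = false.
(3) not employee-requested — not met.
Overall: F OR F OR F → false.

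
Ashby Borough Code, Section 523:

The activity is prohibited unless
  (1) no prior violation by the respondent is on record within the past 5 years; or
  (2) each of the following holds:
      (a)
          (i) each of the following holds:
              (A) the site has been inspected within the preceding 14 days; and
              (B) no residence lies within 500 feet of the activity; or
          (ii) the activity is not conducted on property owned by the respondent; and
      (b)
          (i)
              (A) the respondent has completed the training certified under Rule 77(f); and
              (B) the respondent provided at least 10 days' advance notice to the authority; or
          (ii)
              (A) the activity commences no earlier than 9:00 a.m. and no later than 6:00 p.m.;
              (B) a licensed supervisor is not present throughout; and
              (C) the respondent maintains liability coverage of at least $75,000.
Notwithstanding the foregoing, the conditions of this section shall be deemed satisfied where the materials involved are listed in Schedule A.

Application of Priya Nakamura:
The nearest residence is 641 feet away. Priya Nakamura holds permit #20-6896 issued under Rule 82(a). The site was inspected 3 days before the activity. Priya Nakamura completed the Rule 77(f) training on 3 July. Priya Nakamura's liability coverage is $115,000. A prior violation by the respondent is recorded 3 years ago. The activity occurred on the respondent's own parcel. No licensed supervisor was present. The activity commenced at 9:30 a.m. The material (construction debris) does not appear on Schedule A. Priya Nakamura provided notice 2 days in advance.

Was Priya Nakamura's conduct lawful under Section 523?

Yes — lawful.

(1) no prior violation — not met.
(A) site inspected — met.
(B) no residence in 500 ft — holds.
(i) = T AND T = true.
(ii) not (own property) — fails.
(a): T OR F → true.
(A) training certified — met.
(B) ≥10 days' notice — fails.
(i) = T AND F = false.
(A) start within hours — met.
(B) not (supervisor present) — satisfied.
(C) coverage ≥ $75,000 — met.
So (ii) is satisfied (T AND T AND T).
(b): F OR T → true.
(2): T AND T → true.
Overall = F OR T = true.
Exception (Schedule A material) — not satisfied.
Result: main true OR exception false → true.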